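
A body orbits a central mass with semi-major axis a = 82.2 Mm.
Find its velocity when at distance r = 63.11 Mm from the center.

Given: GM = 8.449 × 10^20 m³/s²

Convert to SI: a = 82.2 Mm = 8.22e+07 m; r = 63.11 Mm = 6.311e+07 m.
Vis-viva: v = √(GM · (2/r − 1/a)).
2/r − 1/a = 2/6.311e+07 − 1/8.22e+07 = 1.95252e-08 m⁻¹.
v = √(8.449e+20 · 1.95252e-08) m/s ≈ 4.062e+06 m/s = 4062 km/s.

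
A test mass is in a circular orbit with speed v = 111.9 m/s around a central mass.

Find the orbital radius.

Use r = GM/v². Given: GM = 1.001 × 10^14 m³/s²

For a circular orbit, v² = GM / r, so r = GM / v².
r = 1.001e+14 / (111.9)² m ≈ 7.994e+09 m = 7.994 Gm.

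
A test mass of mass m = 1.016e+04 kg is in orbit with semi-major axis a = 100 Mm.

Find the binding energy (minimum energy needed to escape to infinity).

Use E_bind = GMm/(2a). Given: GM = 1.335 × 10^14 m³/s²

Convert to SI: a = 100 Mm = 1e+08 m.
Total orbital energy is E = −GMm/(2a); binding energy is E_bind = −E = GMm/(2a).
E_bind = 1.335e+14 · 1.016e+04 / (2 · 1e+08) J ≈ 6.782e+09 J = 6.782 GJ.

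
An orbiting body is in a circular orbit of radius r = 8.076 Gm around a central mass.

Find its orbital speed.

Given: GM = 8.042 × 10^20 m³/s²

Convert to SI: r = 8.076 Gm = 8.076e+09 m.
For a circular orbit, gravity supplies the centripetal force, so v = √(GM / r).
v = √(8.042e+20 / 8.076e+09) m/s ≈ 3.156e+05 m/s = 315.6 km/s.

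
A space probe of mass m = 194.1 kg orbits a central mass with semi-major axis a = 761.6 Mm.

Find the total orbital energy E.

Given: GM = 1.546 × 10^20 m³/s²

Convert to SI: a = 761.6 Mm = 7.616e+08 m.
E = −GMm / (2a).
E = −1.546e+20 · 194.1 / (2 · 7.616e+08) J ≈ -1.97e+13 J = -19.7 TJ.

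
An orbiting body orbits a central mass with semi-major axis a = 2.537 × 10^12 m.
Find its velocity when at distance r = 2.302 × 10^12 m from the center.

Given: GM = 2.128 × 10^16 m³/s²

Vis-viva: v = √(GM · (2/r − 1/a)).
2/r − 1/a = 2/2.302e+12 − 1/2.537e+12 = 4.74643e-13 m⁻¹.
v = √(2.128e+16 · 4.74643e-13) m/s ≈ 100.5 m/s = 100.5 m/s.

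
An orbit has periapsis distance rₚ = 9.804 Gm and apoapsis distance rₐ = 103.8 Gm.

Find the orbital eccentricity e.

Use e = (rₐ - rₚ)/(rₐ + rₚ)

Convert to SI: rₚ = 9.804 Gm = 9.804e+09 m; rₐ = 103.8 Gm = 1.038e+11 m.
e = (rₐ − rₚ) / (rₐ + rₚ).
e = (1.038e+11 − 9.804e+09) / (1.038e+11 + 9.804e+09) = 9.3996e+10 / 1.13604e+11 ≈ 0.8274.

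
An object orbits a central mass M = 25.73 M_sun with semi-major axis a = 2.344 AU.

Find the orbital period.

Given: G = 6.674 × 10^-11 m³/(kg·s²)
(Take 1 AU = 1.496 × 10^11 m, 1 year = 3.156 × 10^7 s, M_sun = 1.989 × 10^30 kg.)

Convert to SI: a = 2.344 AU = 3.50662e+11 m; M = 25.73 M_sun = 5.1177e+31 kg.
GM = G · M = 6.674e-11 · 5.1177e+31 = 3.41555e+21 m³/s².
Kepler's third law: T = 2π √(a³ / GM).
Substituting a = 3.50662e+11 m and GM = 3.41555e+21 m³/s²:
T = 2π √((3.50662e+11)³ / 3.41555e+21) s
T ≈ 2.232e+07 s = 0.7074 years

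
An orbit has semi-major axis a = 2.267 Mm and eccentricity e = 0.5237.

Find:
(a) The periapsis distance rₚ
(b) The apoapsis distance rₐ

Convert to SI: a = 2.267 Mm = 2.267e+06 m.
(a) rₚ = a(1 − e) = 2.267e+06 · (1 − 0.5237) = 2.267e+06 · 0.4763 ≈ 1.08e+06 m = 1.08 Mm.
(b) rₐ = a(1 + e) = 2.267e+06 · (1 + 0.5237) = 2.267e+06 · 1.5237 ≈ 3.454e+06 m = 3.454 Mm.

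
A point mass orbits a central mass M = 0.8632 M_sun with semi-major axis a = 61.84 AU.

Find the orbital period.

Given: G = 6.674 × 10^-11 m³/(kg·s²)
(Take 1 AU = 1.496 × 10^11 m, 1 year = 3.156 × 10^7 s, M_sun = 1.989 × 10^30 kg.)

Convert to SI: a = 61.84 AU = 9.25126e+12 m; M = 0.8632 M_sun = 1.7169e+30 kg.
GM = G · M = 6.674e-11 · 1.7169e+30 = 1.14586e+20 m³/s².
Kepler's third law: T = 2π √(a³ / GM).
Substituting a = 9.25126e+12 m and GM = 1.14586e+20 m³/s²:
T = 2π √((9.25126e+12)³ / 1.14586e+20) s
T ≈ 1.652e+10 s = 523.3 years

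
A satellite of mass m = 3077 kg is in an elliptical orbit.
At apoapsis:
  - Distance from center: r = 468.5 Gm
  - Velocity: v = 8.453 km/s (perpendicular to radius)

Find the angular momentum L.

Convert to SI: r = 468.5 Gm = 4.685e+11 m; v = 8.453 km/s = 8453 m/s.
Since v is perpendicular to r, L = m · v · r.
L = 3077 · 8453 · 4.685e+11 kg·m²/s ≈ 1.219e+19 kg·m²/s.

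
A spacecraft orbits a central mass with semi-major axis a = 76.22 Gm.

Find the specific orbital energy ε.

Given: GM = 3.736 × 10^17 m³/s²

Convert to SI: a = 76.22 Gm = 7.622e+10 m.
ε = −GM / (2a).
ε = −3.736e+17 / (2 · 7.622e+10) J/kg ≈ -2.451e+06 J/kg = -2.451 MJ/kg.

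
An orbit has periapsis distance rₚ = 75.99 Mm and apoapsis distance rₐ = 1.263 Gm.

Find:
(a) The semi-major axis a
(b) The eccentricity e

Convert to SI: rₚ = 75.99 Mm = 7.599e+07 m; rₐ = 1.263 Gm = 1.263e+09 m.
(a) a = (rₚ + rₐ) / 2 = (7.599e+07 + 1.263e+09) / 2 ≈ 6.695e+08 m = 669.5 Mm.
(b) e = (rₐ − rₚ) / (rₐ + rₚ) = (1.263e+09 − 7.599e+07) / (1.263e+09 + 7.599e+07) ≈ 0.8865.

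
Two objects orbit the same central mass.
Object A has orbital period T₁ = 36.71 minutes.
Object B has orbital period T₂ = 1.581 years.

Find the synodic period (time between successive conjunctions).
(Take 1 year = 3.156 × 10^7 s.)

Convert to SI: T₁ = 36.71 minutes = 2202.6 s; T₂ = 1.581 years = 4.98964e+07 s.
T_syn = |T₁ · T₂ / (T₁ − T₂)|.
T_syn = |2202.6 · 4.98964e+07 / (2202.6 − 4.98964e+07)| s ≈ 2203 s = 36.71 minutes.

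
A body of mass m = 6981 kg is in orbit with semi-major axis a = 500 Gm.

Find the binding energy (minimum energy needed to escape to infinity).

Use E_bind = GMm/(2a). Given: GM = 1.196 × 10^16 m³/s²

Convert to SI: a = 500 Gm = 5e+11 m.
Total orbital energy is E = −GMm/(2a); binding energy is E_bind = −E = GMm/(2a).
E_bind = 1.196e+16 · 6981 / (2 · 5e+11) J ≈ 8.349e+07 J = 83.49 MJ.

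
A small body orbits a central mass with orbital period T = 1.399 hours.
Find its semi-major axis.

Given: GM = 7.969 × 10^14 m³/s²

Convert to SI: T = 1.399 hours = 5036.4 s.
Invert Kepler's third law: a = (GM · T² / (4π²))^(1/3).
Substituting T = 5036.4 s and GM = 7.969e+14 m³/s²:
a = (7.969e+14 · (5036.4)² / (4π²))^(1/3) m
a ≈ 8e+06 m = 8 Mm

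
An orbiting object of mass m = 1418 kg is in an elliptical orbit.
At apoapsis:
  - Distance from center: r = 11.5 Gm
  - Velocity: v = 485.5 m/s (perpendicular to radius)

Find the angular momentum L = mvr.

Convert to SI: r = 11.5 Gm = 1.15e+10 m.
Since v is perpendicular to r, L = m · v · r.
L = 1418 · 485.5 · 1.15e+10 kg·m²/s ≈ 7.917e+15 kg·m²/s.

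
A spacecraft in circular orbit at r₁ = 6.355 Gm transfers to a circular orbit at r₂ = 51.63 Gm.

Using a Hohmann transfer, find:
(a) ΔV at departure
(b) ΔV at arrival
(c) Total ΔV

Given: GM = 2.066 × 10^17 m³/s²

Convert to SI: r₁ = 6.355 Gm = 6.355e+09 m; r₂ = 51.63 Gm = 5.163e+10 m.
Transfer semi-major axis: a_t = (r₁ + r₂)/2 = (6.355e+09 + 5.163e+10)/2 = 2.89925e+10 m.
Circular speeds: v₁ = √(GM/r₁) = 5701.74 m/s, v₂ = √(GM/r₂) = 2000.39 m/s.
Transfer speeds (vis-viva v² = GM(2/r − 1/a_t)): v₁ᵗ = 7608.79 m/s, v₂ᵗ = 936.546 m/s.
(a) ΔV₁ = |v₁ᵗ − v₁| ≈ 1907 m/s = 1.907 km/s.
(b) ΔV₂ = |v₂ − v₂ᵗ| ≈ 1064 m/s = 1.064 km/s.
(c) ΔV_total = ΔV₁ + ΔV₂ ≈ 2971 m/s = 2.971 km/s.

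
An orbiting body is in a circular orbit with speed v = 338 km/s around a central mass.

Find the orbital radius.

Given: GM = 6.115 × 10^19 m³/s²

Convert to SI: v = 338 km/s = 338000 m/s.
For a circular orbit, v² = GM / r, so r = GM / v².
r = 6.115e+19 / (338000)² m ≈ 5.353e+08 m = 535.3 Mm.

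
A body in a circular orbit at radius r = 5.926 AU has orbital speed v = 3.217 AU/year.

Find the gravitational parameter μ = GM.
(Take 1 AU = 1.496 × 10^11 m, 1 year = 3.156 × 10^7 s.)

Convert to SI: r = 5.926 AU = 8.8653e+11 m; v = 3.217 AU/year = 15249.2 m/s.
For a circular orbit v² = GM/r, so GM = v² · r.
GM = (15249.2)² · 8.8653e+11 m³/s² ≈ 2.062e+20 m³/s² = 2.062 × 10^20 m³/s².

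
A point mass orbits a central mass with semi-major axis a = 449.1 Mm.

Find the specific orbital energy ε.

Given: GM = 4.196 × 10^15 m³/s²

Convert to SI: a = 449.1 Mm = 4.491e+08 m.
ε = −GM / (2a).
ε = −4.196e+15 / (2 · 4.491e+08) J/kg ≈ -4.672e+06 J/kg = -4.672 MJ/kg.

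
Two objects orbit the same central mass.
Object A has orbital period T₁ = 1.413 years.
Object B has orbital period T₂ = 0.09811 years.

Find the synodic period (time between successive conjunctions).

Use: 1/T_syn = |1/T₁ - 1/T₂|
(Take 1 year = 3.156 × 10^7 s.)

Convert to SI: T₁ = 1.413 years = 4.45943e+07 s; T₂ = 0.09811 years = 3.09635e+06 s.
T_syn = |T₁ · T₂ / (T₁ − T₂)|.
T_syn = |4.45943e+07 · 3.09635e+06 / (4.45943e+07 − 3.09635e+06)| s ≈ 3.327e+06 s = 0.1054 years.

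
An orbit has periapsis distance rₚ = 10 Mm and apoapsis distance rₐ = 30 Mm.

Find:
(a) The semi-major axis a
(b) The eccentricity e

Convert to SI: rₚ = 10 Mm = 1e+07 m; rₐ = 30 Mm = 3e+07 m.
(a) a = (rₚ + rₐ) / 2 = (1e+07 + 3e+07) / 2 ≈ 2e+07 m = 20 Mm.
(b) e = (rₐ − rₚ) / (rₐ + rₚ) = (3e+07 − 1e+07) / (3e+07 + 1e+07) ≈ 0.5.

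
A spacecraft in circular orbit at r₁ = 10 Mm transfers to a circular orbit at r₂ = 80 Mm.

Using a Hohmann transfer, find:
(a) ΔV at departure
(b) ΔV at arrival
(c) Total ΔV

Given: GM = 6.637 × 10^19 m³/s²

Convert to SI: r₁ = 10 Mm = 1e+07 m; r₂ = 80 Mm = 8e+07 m.
Transfer semi-major axis: a_t = (r₁ + r₂)/2 = (1e+07 + 8e+07)/2 = 4.5e+07 m.
Circular speeds: v₁ = √(GM/r₁) = 2.57624e+06 m/s, v₂ = √(GM/r₂) = 910838 m/s.
Transfer speeds (vis-viva v² = GM(2/r − 1/a_t)): v₁ᵗ = 3.43498e+06 m/s, v₂ᵗ = 429373 m/s.
(a) ΔV₁ = |v₁ᵗ − v₁| ≈ 8.587e+05 m/s = 858.7 km/s.
(b) ΔV₂ = |v₂ − v₂ᵗ| ≈ 4.815e+05 m/s = 481.5 km/s.
(c) ΔV_total = ΔV₁ + ΔV₂ ≈ 1.34e+06 m/s = 1340 km/s.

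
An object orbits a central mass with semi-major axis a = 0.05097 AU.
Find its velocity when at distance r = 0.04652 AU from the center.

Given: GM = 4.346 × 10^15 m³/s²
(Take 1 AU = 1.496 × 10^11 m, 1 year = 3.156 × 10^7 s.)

Convert to SI: a = 0.05097 AU = 7.62511e+09 m; r = 0.04652 AU = 6.95939e+09 m.
Vis-viva: v = √(GM · (2/r − 1/a)).
2/r − 1/a = 2/6.95939e+09 − 1/7.62511e+09 = 1.56236e-10 m⁻¹.
v = √(4.346e+15 · 1.56236e-10) m/s ≈ 824 m/s = 0.1738 AU/year.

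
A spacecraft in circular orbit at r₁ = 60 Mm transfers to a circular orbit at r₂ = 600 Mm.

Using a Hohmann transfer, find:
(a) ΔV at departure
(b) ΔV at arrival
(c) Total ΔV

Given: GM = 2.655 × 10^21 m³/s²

Convert to SI: r₁ = 60 Mm = 6e+07 m; r₂ = 600 Mm = 6e+08 m.
Transfer semi-major axis: a_t = (r₁ + r₂)/2 = (6e+07 + 6e+08)/2 = 3.3e+08 m.
Circular speeds: v₁ = √(GM/r₁) = 6.65207e+06 m/s, v₂ = √(GM/r₂) = 2.10357e+06 m/s.
Transfer speeds (vis-viva v² = GM(2/r − 1/a_t)): v₁ᵗ = 8.96965e+06 m/s, v₂ᵗ = 896965 m/s.
(a) ΔV₁ = |v₁ᵗ − v₁| ≈ 2.318e+06 m/s = 2318 km/s.
(b) ΔV₂ = |v₂ − v₂ᵗ| ≈ 1.207e+06 m/s = 1207 km/s.
(c) ΔV_total = ΔV₁ + ΔV₂ ≈ 3.524e+06 m/s = 3524 km/s.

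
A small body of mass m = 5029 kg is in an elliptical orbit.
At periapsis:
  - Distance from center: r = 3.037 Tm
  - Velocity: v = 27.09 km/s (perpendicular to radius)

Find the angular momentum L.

Convert to SI: r = 3.037 Tm = 3.037e+12 m; v = 27.09 km/s = 27090 m/s.
Since v is perpendicular to r, L = m · v · r.
L = 5029 · 27090 · 3.037e+12 kg·m²/s ≈ 4.137e+20 kg·m²/s.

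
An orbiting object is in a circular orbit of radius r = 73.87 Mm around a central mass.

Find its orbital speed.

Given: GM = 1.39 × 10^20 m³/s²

Convert to SI: r = 73.87 Mm = 7.387e+07 m.
For a circular orbit, gravity supplies the centripetal force, so v = √(GM / r).
v = √(1.39e+20 / 7.387e+07) m/s ≈ 1.372e+06 m/s = 1372 km/s.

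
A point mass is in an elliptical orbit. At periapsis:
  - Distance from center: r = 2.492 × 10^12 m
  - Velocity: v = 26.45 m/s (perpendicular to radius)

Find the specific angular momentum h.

With v perpendicular to r, h = r · v.
h = 2.492e+12 · 26.45 m²/s ≈ 6.591e+13 m²/s.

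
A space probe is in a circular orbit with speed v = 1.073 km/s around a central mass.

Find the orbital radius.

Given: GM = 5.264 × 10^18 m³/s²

Convert to SI: v = 1.073 km/s = 1073 m/s.
For a circular orbit, v² = GM / r, so r = GM / v².
r = 5.264e+18 / (1073)² m ≈ 4.572e+12 m = 4.572 Tm.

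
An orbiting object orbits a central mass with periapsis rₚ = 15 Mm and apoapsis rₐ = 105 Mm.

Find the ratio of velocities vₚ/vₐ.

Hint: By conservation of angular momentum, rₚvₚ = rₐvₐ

Convert to SI: rₚ = 15 Mm = 1.5e+07 m; rₐ = 105 Mm = 1.05e+08 m.
Conservation of angular momentum gives rₚvₚ = rₐvₐ, so vₚ/vₐ = rₐ/rₚ.
vₚ/vₐ = 1.05e+08 / 1.5e+07 ≈ 7.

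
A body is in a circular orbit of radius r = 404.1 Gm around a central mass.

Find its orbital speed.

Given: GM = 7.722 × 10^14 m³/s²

Convert to SI: r = 404.1 Gm = 4.041e+11 m.
For a circular orbit, gravity supplies the centripetal force, so v = √(GM / r).
v = √(7.722e+14 / 4.041e+11) m/s ≈ 43.71 m/s = 43.71 m/s.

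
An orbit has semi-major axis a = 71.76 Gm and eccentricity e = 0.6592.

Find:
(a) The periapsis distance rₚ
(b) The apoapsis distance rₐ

Convert to SI: a = 71.76 Gm = 7.176e+10 m.
(a) rₚ = a(1 − e) = 7.176e+10 · (1 − 0.6592) = 7.176e+10 · 0.3408 ≈ 2.446e+10 m = 24.46 Gm.
(b) rₐ = a(1 + e) = 7.176e+10 · (1 + 0.6592) = 7.176e+10 · 1.6592 ≈ 1.191e+11 m = 119.1 Gm.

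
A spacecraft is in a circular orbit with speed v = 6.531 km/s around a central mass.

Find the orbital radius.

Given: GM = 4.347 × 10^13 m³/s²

Convert to SI: v = 6.531 km/s = 6531 m/s.
For a circular orbit, v² = GM / r, so r = GM / v².
r = 4.347e+13 / (6531)² m ≈ 1.019e+06 m = 1.019 × 10^6 m.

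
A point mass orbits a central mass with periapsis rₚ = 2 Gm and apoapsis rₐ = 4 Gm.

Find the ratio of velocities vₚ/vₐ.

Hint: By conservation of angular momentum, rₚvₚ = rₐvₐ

Convert to SI: rₚ = 2 Gm = 2e+09 m; rₐ = 4 Gm = 4e+09 m.
Conservation of angular momentum gives rₚvₚ = rₐvₐ, so vₚ/vₐ = rₐ/rₚ.
vₚ/vₐ = 4e+09 / 2e+09 ≈ 2.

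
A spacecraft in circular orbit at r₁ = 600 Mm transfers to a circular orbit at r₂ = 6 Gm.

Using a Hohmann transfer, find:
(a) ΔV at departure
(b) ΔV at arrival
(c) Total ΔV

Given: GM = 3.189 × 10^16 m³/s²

Convert to SI: r₁ = 600 Mm = 6e+08 m; r₂ = 6 Gm = 6e+09 m.
Transfer semi-major axis: a_t = (r₁ + r₂)/2 = (6e+08 + 6e+09)/2 = 3.3e+09 m.
Circular speeds: v₁ = √(GM/r₁) = 7290.4 m/s, v₂ = √(GM/r₂) = 2305.43 m/s.
Transfer speeds (vis-viva v² = GM(2/r − 1/a_t)): v₁ᵗ = 9830.38 m/s, v₂ᵗ = 983.038 m/s.
(a) ΔV₁ = |v₁ᵗ − v₁| ≈ 2540 m/s = 2.54 km/s.
(b) ΔV₂ = |v₂ − v₂ᵗ| ≈ 1322 m/s = 1.322 km/s.
(c) ΔV_total = ΔV₁ + ΔV₂ ≈ 3862 m/s = 3.862 km/s.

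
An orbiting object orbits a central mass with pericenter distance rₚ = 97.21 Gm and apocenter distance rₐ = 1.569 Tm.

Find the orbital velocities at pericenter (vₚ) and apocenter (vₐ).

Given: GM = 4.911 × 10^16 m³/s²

Convert to SI: rₚ = 97.21 Gm = 9.721e+10 m; rₐ = 1.569 Tm = 1.569e+12 m.
Use the vis-viva equation v² = GM(2/r − 1/a) with a = (rₚ + rₐ)/2 = (9.721e+10 + 1.569e+12)/2 = 8.33105e+11 m.
vₚ = √(GM · (2/rₚ − 1/a)) = √(4.911e+16 · (2/9.721e+10 − 1/8.33105e+11)) m/s ≈ 975.4 m/s = 975.4 m/s.
vₐ = √(GM · (2/rₐ − 1/a)) = √(4.911e+16 · (2/1.569e+12 − 1/8.33105e+11)) m/s ≈ 60.43 m/s = 60.43 m/s.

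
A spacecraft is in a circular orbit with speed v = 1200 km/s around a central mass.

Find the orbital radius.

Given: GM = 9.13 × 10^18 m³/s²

Convert to SI: v = 1200 km/s = 1.2e+06 m/s.
For a circular orbit, v² = GM / r, so r = GM / v².
r = 9.13e+18 / (1.2e+06)² m ≈ 6.34e+06 m = 6.34 Mm.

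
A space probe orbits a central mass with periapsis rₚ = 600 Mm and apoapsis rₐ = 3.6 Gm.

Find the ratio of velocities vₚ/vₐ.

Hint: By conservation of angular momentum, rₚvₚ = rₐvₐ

Convert to SI: rₚ = 600 Mm = 6e+08 m; rₐ = 3.6 Gm = 3.6e+09 m.
Conservation of angular momentum gives rₚvₚ = rₐvₐ, so vₚ/vₐ = rₐ/rₚ.
vₚ/vₐ = 3.6e+09 / 6e+08 ≈ 6.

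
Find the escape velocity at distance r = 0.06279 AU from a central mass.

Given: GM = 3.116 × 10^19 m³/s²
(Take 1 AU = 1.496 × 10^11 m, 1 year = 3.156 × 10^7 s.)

Convert to SI: r = 0.06279 AU = 9.39338e+09 m.
Escape velocity comes from setting total energy to zero: ½v² − GM/r = 0 ⇒ v_esc = √(2GM / r).
v_esc = √(2 · 3.116e+19 / 9.39338e+09) m/s ≈ 8.145e+04 m/s = 17.18 AU/year.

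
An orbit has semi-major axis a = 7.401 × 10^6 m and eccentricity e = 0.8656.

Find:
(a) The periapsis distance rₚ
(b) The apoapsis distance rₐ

(a) rₚ = a(1 − e) = 7.401e+06 · (1 − 0.8656) = 7.401e+06 · 0.1344 ≈ 9.947e+05 m = 9.947 × 10^5 m.
(b) rₐ = a(1 + e) = 7.401e+06 · (1 + 0.8656) = 7.401e+06 · 1.8656 ≈ 1.381e+07 m = 1.381 × 10^7 m.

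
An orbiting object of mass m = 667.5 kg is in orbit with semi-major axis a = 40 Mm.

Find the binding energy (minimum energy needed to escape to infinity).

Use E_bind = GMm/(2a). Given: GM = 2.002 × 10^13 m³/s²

Convert to SI: a = 40 Mm = 4e+07 m.
Total orbital energy is E = −GMm/(2a); binding energy is E_bind = −E = GMm/(2a).
E_bind = 2.002e+13 · 667.5 / (2 · 4e+07) J ≈ 1.67e+08 J = 167 MJ.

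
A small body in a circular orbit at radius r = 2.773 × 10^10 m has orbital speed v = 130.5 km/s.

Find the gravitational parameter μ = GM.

Convert to SI: v = 130.5 km/s = 130500 m/s.
For a circular orbit v² = GM/r, so GM = v² · r.
GM = (130500)² · 2.773e+10 m³/s² ≈ 4.722e+20 m³/s² = 4.722 × 10^20 m³/s².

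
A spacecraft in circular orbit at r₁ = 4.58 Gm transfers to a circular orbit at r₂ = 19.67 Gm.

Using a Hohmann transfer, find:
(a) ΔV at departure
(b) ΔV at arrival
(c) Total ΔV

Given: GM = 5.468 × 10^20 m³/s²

Convert to SI: r₁ = 4.58 Gm = 4.58e+09 m; r₂ = 19.67 Gm = 1.967e+10 m.
Transfer semi-major axis: a_t = (r₁ + r₂)/2 = (4.58e+09 + 1.967e+10)/2 = 1.2125e+10 m.
Circular speeds: v₁ = √(GM/r₁) = 345527 m/s, v₂ = √(GM/r₂) = 166729 m/s.
Transfer speeds (vis-viva v² = GM(2/r − 1/a_t)): v₁ᵗ = 440091 m/s, v₂ᵗ = 102472 m/s.
(a) ΔV₁ = |v₁ᵗ − v₁| ≈ 9.456e+04 m/s = 94.56 km/s.
(b) ΔV₂ = |v₂ − v₂ᵗ| ≈ 6.426e+04 m/s = 64.26 km/s.
(c) ΔV_total = ΔV₁ + ΔV₂ ≈ 1.588e+05 m/s = 158.8 km/s.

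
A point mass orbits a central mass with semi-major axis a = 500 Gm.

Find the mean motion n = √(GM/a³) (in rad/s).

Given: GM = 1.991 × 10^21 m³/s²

Convert to SI: a = 500 Gm = 5e+11 m.
n = √(GM / a³).
n = √(1.991e+21 / (5e+11)³) rad/s ≈ 1.262e-07 rad/s.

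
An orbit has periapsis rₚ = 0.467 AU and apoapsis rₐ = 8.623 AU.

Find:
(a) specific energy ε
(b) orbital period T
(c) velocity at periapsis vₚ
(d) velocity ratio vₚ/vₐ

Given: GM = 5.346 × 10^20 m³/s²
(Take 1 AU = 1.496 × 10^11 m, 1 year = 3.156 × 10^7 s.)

Convert to SI: rₚ = 0.467 AU = 6.98632e+10 m; rₐ = 8.623 AU = 1.29e+12 m.
(a) With a = (rₚ + rₐ)/2 = 6.79932e+11 m, ε = −GM/(2a) = −5.346e+20/(2 · 6.79932e+11) J/kg ≈ -3.931e+08 J/kg
(b) With a = (rₚ + rₐ)/2 = 6.79932e+11 m, T = 2π √(a³/GM) = 2π √((6.79932e+11)³/5.346e+20) s ≈ 1.524e+08 s
(c) With a = (rₚ + rₐ)/2 = 6.79932e+11 m, vₚ = √(GM (2/rₚ − 1/a)) = √(5.346e+20 · (2/6.98632e+10 − 1/6.79932e+11)) m/s ≈ 1.205e+05 m/s
(d) Conservation of angular momentum (rₚvₚ = rₐvₐ) gives vₚ/vₐ = rₐ/rₚ = 1.29e+12/6.98632e+10 ≈ 18.46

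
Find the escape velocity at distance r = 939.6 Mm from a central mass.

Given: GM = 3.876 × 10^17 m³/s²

Convert to SI: r = 939.6 Mm = 9.396e+08 m.
Escape velocity comes from setting total energy to zero: ½v² − GM/r = 0 ⇒ v_esc = √(2GM / r).
v_esc = √(2 · 3.876e+17 / 9.396e+08) m/s ≈ 2.872e+04 m/s = 28.72 km/s.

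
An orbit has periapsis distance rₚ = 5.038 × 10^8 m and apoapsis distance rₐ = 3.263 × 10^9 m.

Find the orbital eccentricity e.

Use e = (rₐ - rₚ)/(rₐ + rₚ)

e = (rₐ − rₚ) / (rₐ + rₚ).
e = (3.263e+09 − 5.038e+08) / (3.263e+09 + 5.038e+08) = 2.7592e+09 / 3.7668e+09 ≈ 0.7325.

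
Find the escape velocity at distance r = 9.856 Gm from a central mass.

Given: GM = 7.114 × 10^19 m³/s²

Convert to SI: r = 9.856 Gm = 9.856e+09 m.
Escape velocity comes from setting total energy to zero: ½v² − GM/r = 0 ⇒ v_esc = √(2GM / r).
v_esc = √(2 · 7.114e+19 / 9.856e+09) m/s ≈ 1.201e+05 m/s = 120.1 km/s.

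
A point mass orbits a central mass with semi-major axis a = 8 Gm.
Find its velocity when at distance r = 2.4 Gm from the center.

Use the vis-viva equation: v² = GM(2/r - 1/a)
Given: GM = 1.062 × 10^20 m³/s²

Convert to SI: a = 8 Gm = 8e+09 m; r = 2.4 Gm = 2.4e+09 m.
Vis-viva: v = √(GM · (2/r − 1/a)).
2/r − 1/a = 2/2.4e+09 − 1/8e+09 = 7.08333e-10 m⁻¹.
v = √(1.062e+20 · 7.08333e-10) m/s ≈ 2.743e+05 m/s = 274.3 km/s.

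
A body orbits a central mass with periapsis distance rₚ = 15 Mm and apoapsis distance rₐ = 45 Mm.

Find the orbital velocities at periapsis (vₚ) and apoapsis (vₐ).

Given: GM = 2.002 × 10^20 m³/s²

Convert to SI: rₚ = 15 Mm = 1.5e+07 m; rₐ = 45 Mm = 4.5e+07 m.
Use the vis-viva equation v² = GM(2/r − 1/a) with a = (rₚ + rₐ)/2 = (1.5e+07 + 4.5e+07)/2 = 3e+07 m.
vₚ = √(GM · (2/rₚ − 1/a)) = √(2.002e+20 · (2/1.5e+07 − 1/3e+07)) m/s ≈ 4.474e+06 m/s = 4474 km/s.
vₐ = √(GM · (2/rₐ − 1/a)) = √(2.002e+20 · (2/4.5e+07 − 1/3e+07)) m/s ≈ 1.491e+06 m/s = 1491 km/s.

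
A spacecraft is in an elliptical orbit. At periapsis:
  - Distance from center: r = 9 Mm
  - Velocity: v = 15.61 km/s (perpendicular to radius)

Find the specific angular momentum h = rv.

Convert to SI: r = 9 Mm = 9e+06 m; v = 15.61 km/s = 15610 m/s.
With v perpendicular to r, h = r · v.
h = 9e+06 · 15610 m²/s ≈ 1.405e+11 m²/s.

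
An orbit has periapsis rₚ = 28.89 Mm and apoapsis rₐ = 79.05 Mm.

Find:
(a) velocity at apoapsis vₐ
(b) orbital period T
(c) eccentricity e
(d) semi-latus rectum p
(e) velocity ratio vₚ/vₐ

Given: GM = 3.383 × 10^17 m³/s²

Convert to SI: rₚ = 28.89 Mm = 2.889e+07 m; rₐ = 79.05 Mm = 7.905e+07 m.
(a) With a = (rₚ + rₐ)/2 = 5.397e+07 m, vₐ = √(GM (2/rₐ − 1/a)) = √(3.383e+17 · (2/7.905e+07 − 1/5.397e+07)) m/s ≈ 4.786e+04 m/s
(b) With a = (rₚ + rₐ)/2 = 5.397e+07 m, T = 2π √(a³/GM) = 2π √((5.397e+07)³/3.383e+17) s ≈ 4283 s
(c) e = (rₐ − rₚ)/(rₐ + rₚ) = (7.905e+07 − 2.889e+07)/(7.905e+07 + 2.889e+07) ≈ 0.4647
(d) From a = (rₚ + rₐ)/2 = 5.397e+07 m and e = (rₐ − rₚ)/(rₐ + rₚ) = 0.464703, p = a(1 − e²) = 5.397e+07 · (1 − (0.464703)²) ≈ 4.232e+07 m
(e) Conservation of angular momentum (rₚvₚ = rₐvₐ) gives vₚ/vₐ = rₐ/rₚ = 7.905e+07/2.889e+07 ≈ 2.736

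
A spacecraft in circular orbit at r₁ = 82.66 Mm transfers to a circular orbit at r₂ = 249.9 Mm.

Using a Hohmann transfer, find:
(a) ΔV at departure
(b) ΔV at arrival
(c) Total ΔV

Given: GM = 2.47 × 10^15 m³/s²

Convert to SI: r₁ = 82.66 Mm = 8.266e+07 m; r₂ = 249.9 Mm = 2.499e+08 m.
Transfer semi-major axis: a_t = (r₁ + r₂)/2 = (8.266e+07 + 2.499e+08)/2 = 1.6628e+08 m.
Circular speeds: v₁ = √(GM/r₁) = 5466.39 m/s, v₂ = √(GM/r₂) = 3143.88 m/s.
Transfer speeds (vis-viva v² = GM(2/r − 1/a_t)): v₁ᵗ = 6701.37 m/s, v₂ᵗ = 2216.63 m/s.
(a) ΔV₁ = |v₁ᵗ − v₁| ≈ 1235 m/s = 1.235 km/s.
(b) ΔV₂ = |v₂ − v₂ᵗ| ≈ 927.2 m/s = 927.2 m/s.
(c) ΔV_total = ΔV₁ + ΔV₂ ≈ 2162 m/s = 2.162 km/s.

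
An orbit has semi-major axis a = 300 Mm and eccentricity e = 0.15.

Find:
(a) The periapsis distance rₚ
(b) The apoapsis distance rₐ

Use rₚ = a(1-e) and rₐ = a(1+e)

Convert to SI: a = 300 Mm = 3e+08 m.
(a) rₚ = a(1 − e) = 3e+08 · (1 − 0.15) = 3e+08 · 0.85 ≈ 2.55e+08 m = 255 Mm.
(b) rₐ = a(1 + e) = 3e+08 · (1 + 0.15) = 3e+08 · 1.15 ≈ 3.45e+08 m = 345 Mm.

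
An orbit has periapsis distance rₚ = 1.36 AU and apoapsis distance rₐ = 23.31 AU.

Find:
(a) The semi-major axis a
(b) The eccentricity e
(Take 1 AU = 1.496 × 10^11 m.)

Convert to SI: rₚ = 1.36 AU = 2.03456e+11 m; rₐ = 23.31 AU = 3.48718e+12 m.
(a) a = (rₚ + rₐ) / 2 = (2.03456e+11 + 3.48718e+12) / 2 ≈ 1.845e+12 m = 12.34 AU.
(b) e = (rₐ − rₚ) / (rₐ + rₚ) = (3.48718e+12 − 2.03456e+11) / (3.48718e+12 + 2.03456e+11) ≈ 0.8897.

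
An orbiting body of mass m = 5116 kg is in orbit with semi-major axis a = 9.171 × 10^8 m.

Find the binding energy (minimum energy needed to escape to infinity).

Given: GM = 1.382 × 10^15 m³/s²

Total orbital energy is E = −GMm/(2a); binding energy is E_bind = −E = GMm/(2a).
E_bind = 1.382e+15 · 5116 / (2 · 9.171e+08) J ≈ 3.855e+09 J = 3.855 GJ.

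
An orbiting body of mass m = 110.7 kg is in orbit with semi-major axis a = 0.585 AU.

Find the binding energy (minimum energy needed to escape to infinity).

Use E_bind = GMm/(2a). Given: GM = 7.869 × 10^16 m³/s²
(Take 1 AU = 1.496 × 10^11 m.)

Convert to SI: a = 0.585 AU = 8.7516e+10 m.
Total orbital energy is E = −GMm/(2a); binding energy is E_bind = −E = GMm/(2a).
E_bind = 7.869e+16 · 110.7 / (2 · 8.7516e+10) J ≈ 4.977e+07 J = 49.77 MJ.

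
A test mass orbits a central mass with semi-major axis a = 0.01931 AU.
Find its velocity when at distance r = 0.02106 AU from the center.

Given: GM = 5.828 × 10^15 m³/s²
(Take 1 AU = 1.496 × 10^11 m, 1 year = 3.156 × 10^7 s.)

Convert to SI: a = 0.01931 AU = 2.88878e+09 m; r = 0.02106 AU = 3.15058e+09 m.
Vis-viva: v = √(GM · (2/r − 1/a)).
2/r − 1/a = 2/3.15058e+09 − 1/2.88878e+09 = 2.88637e-10 m⁻¹.
v = √(5.828e+15 · 2.88637e-10) m/s ≈ 1297 m/s = 0.2736 AU/year.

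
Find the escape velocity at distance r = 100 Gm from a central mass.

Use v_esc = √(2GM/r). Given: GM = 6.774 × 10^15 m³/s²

Convert to SI: r = 100 Gm = 1e+11 m.
Escape velocity comes from setting total energy to zero: ½v² − GM/r = 0 ⇒ v_esc = √(2GM / r).
v_esc = √(2 · 6.774e+15 / 1e+11) m/s ≈ 368.1 m/s = 368.1 m/s.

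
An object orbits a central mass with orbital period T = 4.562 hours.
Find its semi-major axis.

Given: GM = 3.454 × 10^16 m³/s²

Convert to SI: T = 4.562 hours = 16423.2 s.
Invert Kepler's third law: a = (GM · T² / (4π²))^(1/3).
Substituting T = 16423.2 s and GM = 3.454e+16 m³/s²:
a = (3.454e+16 · (16423.2)² / (4π²))^(1/3) m
a ≈ 6.18e+07 m = 6.18 × 10^7 m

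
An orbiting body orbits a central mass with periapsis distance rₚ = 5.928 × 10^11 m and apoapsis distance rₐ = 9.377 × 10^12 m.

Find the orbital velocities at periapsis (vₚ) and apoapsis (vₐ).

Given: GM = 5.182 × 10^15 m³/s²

Use the vis-viva equation v² = GM(2/r − 1/a) with a = (rₚ + rₐ)/2 = (5.928e+11 + 9.377e+12)/2 = 4.9849e+12 m.
vₚ = √(GM · (2/rₚ − 1/a)) = √(5.182e+15 · (2/5.928e+11 − 1/4.9849e+12)) m/s ≈ 128.2 m/s = 128.2 m/s.
vₐ = √(GM · (2/rₐ − 1/a)) = √(5.182e+15 · (2/9.377e+12 − 1/4.9849e+12)) m/s ≈ 8.107 m/s = 8.107 m/s.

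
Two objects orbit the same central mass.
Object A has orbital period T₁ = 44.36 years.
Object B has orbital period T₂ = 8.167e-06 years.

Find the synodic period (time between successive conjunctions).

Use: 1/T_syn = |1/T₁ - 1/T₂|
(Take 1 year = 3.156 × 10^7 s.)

Convert to SI: T₁ = 44.36 years = 1.4e+09 s; T₂ = 8.167e-06 years = 257.751 s.
T_syn = |T₁ · T₂ / (T₁ − T₂)|.
T_syn = |1.4e+09 · 257.751 / (1.4e+09 − 257.751)| s ≈ 257.8 s = 8.167e-06 years.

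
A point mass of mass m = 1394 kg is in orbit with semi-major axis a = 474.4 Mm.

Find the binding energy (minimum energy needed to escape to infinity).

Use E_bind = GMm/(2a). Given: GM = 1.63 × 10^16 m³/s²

Convert to SI: a = 474.4 Mm = 4.744e+08 m.
Total orbital energy is E = −GMm/(2a); binding energy is E_bind = −E = GMm/(2a).
E_bind = 1.63e+16 · 1394 / (2 · 4.744e+08) J ≈ 2.395e+10 J = 23.95 GJ.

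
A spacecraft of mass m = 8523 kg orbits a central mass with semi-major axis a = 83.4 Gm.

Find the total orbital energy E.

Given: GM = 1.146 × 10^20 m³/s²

Convert to SI: a = 83.4 Gm = 8.34e+10 m.
E = −GMm / (2a).
E = −1.146e+20 · 8523 / (2 · 8.34e+10) J ≈ -5.856e+12 J = -5.856 TJ.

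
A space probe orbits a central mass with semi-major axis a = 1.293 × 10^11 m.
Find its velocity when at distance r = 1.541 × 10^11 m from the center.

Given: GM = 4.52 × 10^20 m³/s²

Vis-viva: v = √(GM · (2/r − 1/a)).
2/r − 1/a = 2/1.541e+11 − 1/1.293e+11 = 5.24463e-12 m⁻¹.
v = √(4.52e+20 · 5.24463e-12) m/s ≈ 4.869e+04 m/s = 48.69 km/s.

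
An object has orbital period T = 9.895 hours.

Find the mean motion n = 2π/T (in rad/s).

Convert to SI: T = 9.895 hours = 35622 s.
n = 2π / T.
n = 2π / 35622 s ≈ 0.0001764 rad/s.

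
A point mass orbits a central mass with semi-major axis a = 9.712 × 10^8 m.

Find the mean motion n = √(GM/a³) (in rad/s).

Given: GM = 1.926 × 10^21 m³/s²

n = √(GM / a³).
n = √(1.926e+21 / (9.712e+08)³) rad/s ≈ 0.00145 rad/s.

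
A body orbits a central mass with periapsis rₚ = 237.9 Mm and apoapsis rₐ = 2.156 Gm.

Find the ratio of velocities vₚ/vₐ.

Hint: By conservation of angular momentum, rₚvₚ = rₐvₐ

Convert to SI: rₚ = 237.9 Mm = 2.379e+08 m; rₐ = 2.156 Gm = 2.156e+09 m.
Conservation of angular momentum gives rₚvₚ = rₐvₐ, so vₚ/vₐ = rₐ/rₚ.
vₚ/vₐ = 2.156e+09 / 2.379e+08 ≈ 9.063.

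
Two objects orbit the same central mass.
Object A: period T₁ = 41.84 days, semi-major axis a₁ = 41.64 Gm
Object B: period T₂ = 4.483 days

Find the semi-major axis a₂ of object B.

Convert to SI: T₁ = 41.84 days = 3.61498e+06 s; a₁ = 41.64 Gm = 4.164e+10 m; T₂ = 4.483 days = 387331 s.
Kepler's third law: (T₁/T₂)² = (a₁/a₂)³ ⇒ a₂ = a₁ · (T₂/T₁)^(2/3).
T₂/T₁ = 387331 / 3.61498e+06 = 0.107146.
a₂ = 4.164e+10 · (0.107146)^(2/3) m ≈ 9.394e+09 m = 9.394 Gm.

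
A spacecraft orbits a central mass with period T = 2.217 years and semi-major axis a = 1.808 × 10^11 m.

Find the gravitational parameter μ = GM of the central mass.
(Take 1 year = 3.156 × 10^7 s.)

Convert to SI: T = 2.217 years = 6.99685e+07 s.
GM = 4π² · a³ / T².
GM = 4π² · (1.808e+11)³ / (6.99685e+07)² m³/s² ≈ 4.766e+19 m³/s² = 4.766 × 10^19 m³/s².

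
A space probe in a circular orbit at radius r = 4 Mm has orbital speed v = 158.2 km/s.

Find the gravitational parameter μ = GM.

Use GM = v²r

Convert to SI: r = 4 Mm = 4e+06 m; v = 158.2 km/s = 158200 m/s.
For a circular orbit v² = GM/r, so GM = v² · r.
GM = (158200)² · 4e+06 m³/s² ≈ 1.001e+17 m³/s² = 1.001 × 10^17 m³/s².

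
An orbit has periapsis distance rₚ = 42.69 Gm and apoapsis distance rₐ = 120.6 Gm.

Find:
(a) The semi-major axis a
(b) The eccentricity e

Convert to SI: rₚ = 42.69 Gm = 4.269e+10 m; rₐ = 120.6 Gm = 1.206e+11 m.
(a) a = (rₚ + rₐ) / 2 = (4.269e+10 + 1.206e+11) / 2 ≈ 8.164e+10 m = 81.64 Gm.
(b) e = (rₐ − rₚ) / (rₐ + rₚ) = (1.206e+11 − 4.269e+10) / (1.206e+11 + 4.269e+10) ≈ 0.4771.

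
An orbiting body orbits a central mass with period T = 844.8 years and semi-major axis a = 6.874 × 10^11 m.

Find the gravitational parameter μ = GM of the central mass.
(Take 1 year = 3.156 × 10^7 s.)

Convert to SI: T = 844.8 years = 2.66619e+10 s.
GM = 4π² · a³ / T².
GM = 4π² · (6.874e+11)³ / (2.66619e+10)² m³/s² ≈ 1.804e+16 m³/s² = 1.804 × 10^16 m³/s².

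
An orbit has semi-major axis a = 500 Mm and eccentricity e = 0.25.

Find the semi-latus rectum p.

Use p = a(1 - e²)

Convert to SI: a = 500 Mm = 5e+08 m.
p = a (1 − e²).
p = 5e+08 · (1 − (0.25)²) = 5e+08 · 0.9375 ≈ 4.688e+08 m = 468.8 Mm.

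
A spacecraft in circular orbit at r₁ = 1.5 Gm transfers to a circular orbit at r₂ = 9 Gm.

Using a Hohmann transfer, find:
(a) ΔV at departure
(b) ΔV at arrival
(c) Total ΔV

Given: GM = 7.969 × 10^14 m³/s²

Convert to SI: r₁ = 1.5 Gm = 1.5e+09 m; r₂ = 9 Gm = 9e+09 m.
Transfer semi-major axis: a_t = (r₁ + r₂)/2 = (1.5e+09 + 9e+09)/2 = 5.25e+09 m.
Circular speeds: v₁ = √(GM/r₁) = 728.88 m/s, v₂ = √(GM/r₂) = 297.564 m/s.
Transfer speeds (vis-viva v² = GM(2/r − 1/a_t)): v₁ᵗ = 954.328 m/s, v₂ᵗ = 159.055 m/s.
(a) ΔV₁ = |v₁ᵗ − v₁| ≈ 225.4 m/s = 225.4 m/s.
(b) ΔV₂ = |v₂ − v₂ᵗ| ≈ 138.5 m/s = 138.5 m/s.
(c) ΔV_total = ΔV₁ + ΔV₂ ≈ 364 m/s = 364 m/s.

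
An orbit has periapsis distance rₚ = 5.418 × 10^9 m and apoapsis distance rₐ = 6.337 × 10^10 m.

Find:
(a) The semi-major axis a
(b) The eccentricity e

(a) a = (rₚ + rₐ) / 2 = (5.418e+09 + 6.337e+10) / 2 ≈ 3.439e+10 m = 3.439 × 10^10 m.
(b) e = (rₐ − rₚ) / (rₐ + rₚ) = (6.337e+10 − 5.418e+09) / (6.337e+10 + 5.418e+09) ≈ 0.8425.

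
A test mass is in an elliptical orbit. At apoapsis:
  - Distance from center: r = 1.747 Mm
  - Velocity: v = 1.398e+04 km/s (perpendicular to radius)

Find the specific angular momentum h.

Convert to SI: r = 1.747 Mm = 1.747e+06 m; v = 1.398e+04 km/s = 1.398e+07 m/s.
With v perpendicular to r, h = r · v.
h = 1.747e+06 · 1.398e+07 m²/s ≈ 2.442e+13 m²/s.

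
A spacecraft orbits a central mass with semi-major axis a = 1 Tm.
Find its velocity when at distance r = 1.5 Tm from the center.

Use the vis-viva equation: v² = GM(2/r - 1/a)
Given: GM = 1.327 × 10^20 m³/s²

Convert to SI: a = 1 Tm = 1e+12 m; r = 1.5 Tm = 1.5e+12 m.
Vis-viva: v = √(GM · (2/r − 1/a)).
2/r − 1/a = 2/1.5e+12 − 1/1e+12 = 3.33333e-13 m⁻¹.
v = √(1.327e+20 · 3.33333e-13) m/s ≈ 6651 m/s = 6.651 km/s.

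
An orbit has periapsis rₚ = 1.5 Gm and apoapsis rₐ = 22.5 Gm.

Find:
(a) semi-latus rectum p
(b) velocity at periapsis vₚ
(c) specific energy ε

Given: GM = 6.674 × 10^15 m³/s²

Convert to SI: rₚ = 1.5 Gm = 1.5e+09 m; rₐ = 22.5 Gm = 2.25e+10 m.
(a) From a = (rₚ + rₐ)/2 = 1.2e+10 m and e = (rₐ − rₚ)/(rₐ + rₚ) = 0.875, p = a(1 − e²) = 1.2e+10 · (1 − (0.875)²) ≈ 2.812e+09 m
(b) With a = (rₚ + rₐ)/2 = 1.2e+10 m, vₚ = √(GM (2/rₚ − 1/a)) = √(6.674e+15 · (2/1.5e+09 − 1/1.2e+10)) m/s ≈ 2888 m/s
(c) With a = (rₚ + rₐ)/2 = 1.2e+10 m, ε = −GM/(2a) = −6.674e+15/(2 · 1.2e+10) J/kg ≈ -2.781e+05 J/kg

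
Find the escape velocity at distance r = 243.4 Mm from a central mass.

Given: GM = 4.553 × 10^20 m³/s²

Convert to SI: r = 243.4 Mm = 2.434e+08 m.
Escape velocity comes from setting total energy to zero: ½v² − GM/r = 0 ⇒ v_esc = √(2GM / r).
v_esc = √(2 · 4.553e+20 / 2.434e+08) m/s ≈ 1.934e+06 m/s = 1934 km/s.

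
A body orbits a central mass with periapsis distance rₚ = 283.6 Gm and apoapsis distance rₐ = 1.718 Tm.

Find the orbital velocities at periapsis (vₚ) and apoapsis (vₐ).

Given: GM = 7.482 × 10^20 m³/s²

Convert to SI: rₚ = 283.6 Gm = 2.836e+11 m; rₐ = 1.718 Tm = 1.718e+12 m.
Use the vis-viva equation v² = GM(2/r − 1/a) with a = (rₚ + rₐ)/2 = (2.836e+11 + 1.718e+12)/2 = 1.0008e+12 m.
vₚ = √(GM · (2/rₚ − 1/a)) = √(7.482e+20 · (2/2.836e+11 − 1/1.0008e+12)) m/s ≈ 6.73e+04 m/s = 67.3 km/s.
vₐ = √(GM · (2/rₐ − 1/a)) = √(7.482e+20 · (2/1.718e+12 − 1/1.0008e+12)) m/s ≈ 1.111e+04 m/s = 11.11 km/s.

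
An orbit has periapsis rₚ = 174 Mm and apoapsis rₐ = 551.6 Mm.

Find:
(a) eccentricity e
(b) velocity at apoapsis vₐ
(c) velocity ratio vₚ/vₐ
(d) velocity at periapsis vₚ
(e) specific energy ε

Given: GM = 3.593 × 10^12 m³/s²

Convert to SI: rₚ = 174 Mm = 1.74e+08 m; rₐ = 551.6 Mm = 5.516e+08 m.
(a) e = (rₐ − rₚ)/(rₐ + rₚ) = (5.516e+08 − 1.74e+08)/(5.516e+08 + 1.74e+08) ≈ 0.5204
(b) With a = (rₚ + rₐ)/2 = 3.628e+08 m, vₐ = √(GM (2/rₐ − 1/a)) = √(3.593e+12 · (2/5.516e+08 − 1/3.628e+08)) m/s ≈ 55.89 m/s
(c) Conservation of angular momentum (rₚvₚ = rₐvₐ) gives vₚ/vₐ = rₐ/rₚ = 5.516e+08/1.74e+08 ≈ 3.17
(d) With a = (rₚ + rₐ)/2 = 3.628e+08 m, vₚ = √(GM (2/rₚ − 1/a)) = √(3.593e+12 · (2/1.74e+08 − 1/3.628e+08)) m/s ≈ 177.2 m/s
(e) With a = (rₚ + rₐ)/2 = 3.628e+08 m, ε = −GM/(2a) = −3.593e+12/(2 · 3.628e+08) J/kg ≈ -4952 J/kg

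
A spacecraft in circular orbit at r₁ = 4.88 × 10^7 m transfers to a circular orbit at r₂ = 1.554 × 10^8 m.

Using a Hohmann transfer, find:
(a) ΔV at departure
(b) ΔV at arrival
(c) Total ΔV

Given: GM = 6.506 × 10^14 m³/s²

Transfer semi-major axis: a_t = (r₁ + r₂)/2 = (4.88e+07 + 1.554e+08)/2 = 1.021e+08 m.
Circular speeds: v₁ = √(GM/r₁) = 3651.3 m/s, v₂ = √(GM/r₂) = 2046.12 m/s.
Transfer speeds (vis-viva v² = GM(2/r − 1/a_t)): v₁ᵗ = 4504.64 m/s, v₂ᵗ = 1414.58 m/s.
(a) ΔV₁ = |v₁ᵗ − v₁| ≈ 853.3 m/s = 853.3 m/s.
(b) ΔV₂ = |v₂ − v₂ᵗ| ≈ 631.5 m/s = 631.5 m/s.
(c) ΔV_total = ΔV₁ + ΔV₂ ≈ 1485 m/s = 1.485 km/s.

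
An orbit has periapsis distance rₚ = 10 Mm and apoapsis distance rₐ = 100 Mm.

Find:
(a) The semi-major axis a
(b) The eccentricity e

Convert to SI: rₚ = 10 Mm = 1e+07 m; rₐ = 100 Mm = 1e+08 m.
(a) a = (rₚ + rₐ) / 2 = (1e+07 + 1e+08) / 2 ≈ 5.5e+07 m = 55 Mm.
(b) e = (rₐ − rₚ) / (rₐ + rₚ) = (1e+08 − 1e+07) / (1e+08 + 1e+07) ≈ 0.8182.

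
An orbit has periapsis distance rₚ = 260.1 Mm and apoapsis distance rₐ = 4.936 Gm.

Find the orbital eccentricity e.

Convert to SI: rₚ = 260.1 Mm = 2.601e+08 m; rₐ = 4.936 Gm = 4.936e+09 m.
e = (rₐ − rₚ) / (rₐ + rₚ).
e = (4.936e+09 − 2.601e+08) / (4.936e+09 + 2.601e+08) = 4.6759e+09 / 5.1961e+09 ≈ 0.8999.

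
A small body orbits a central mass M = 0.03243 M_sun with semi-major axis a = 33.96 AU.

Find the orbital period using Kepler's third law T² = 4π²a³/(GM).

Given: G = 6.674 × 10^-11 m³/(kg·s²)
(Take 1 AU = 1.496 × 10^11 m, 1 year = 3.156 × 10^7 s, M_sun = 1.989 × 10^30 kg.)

Convert to SI: a = 33.96 AU = 5.08042e+12 m; M = 0.03243 M_sun = 6.45033e+28 kg.
GM = G · M = 6.674e-11 · 6.45033e+28 = 4.30495e+18 m³/s².
Kepler's third law: T = 2π √(a³ / GM).
Substituting a = 5.08042e+12 m and GM = 4.30495e+18 m³/s²:
T = 2π √((5.08042e+12)³ / 4.30495e+18) s
T ≈ 3.468e+10 s = 1099 years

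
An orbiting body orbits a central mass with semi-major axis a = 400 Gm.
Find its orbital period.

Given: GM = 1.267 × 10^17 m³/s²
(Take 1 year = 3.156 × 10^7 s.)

Convert to SI: a = 400 Gm = 4e+11 m.
Kepler's third law: T = 2π √(a³ / GM).
Substituting a = 4e+11 m and GM = 1.267e+17 m³/s²:
T = 2π √((4e+11)³ / 1.267e+17) s
T ≈ 4.466e+09 s = 141.5 years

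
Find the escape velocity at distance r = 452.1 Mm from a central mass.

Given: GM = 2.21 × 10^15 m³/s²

Convert to SI: r = 452.1 Mm = 4.521e+08 m.
Escape velocity comes from setting total energy to zero: ½v² − GM/r = 0 ⇒ v_esc = √(2GM / r).
v_esc = √(2 · 2.21e+15 / 4.521e+08) m/s ≈ 3127 m/s = 3.127 km/s.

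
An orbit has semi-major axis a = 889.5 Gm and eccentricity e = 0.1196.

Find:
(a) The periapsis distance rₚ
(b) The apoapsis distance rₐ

Convert to SI: a = 889.5 Gm = 8.895e+11 m.
(a) rₚ = a(1 − e) = 8.895e+11 · (1 − 0.1196) = 8.895e+11 · 0.8804 ≈ 7.831e+11 m = 783.1 Gm.
(b) rₐ = a(1 + e) = 8.895e+11 · (1 + 0.1196) = 8.895e+11 · 1.1196 ≈ 9.959e+11 m = 995.9 Gm.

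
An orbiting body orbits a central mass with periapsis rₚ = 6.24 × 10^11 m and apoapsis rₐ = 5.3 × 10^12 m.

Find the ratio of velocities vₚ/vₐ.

Conservation of angular momentum gives rₚvₚ = rₐvₐ, so vₚ/vₐ = rₐ/rₚ.
vₚ/vₐ = 5.3e+12 / 6.24e+11 ≈ 8.494.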